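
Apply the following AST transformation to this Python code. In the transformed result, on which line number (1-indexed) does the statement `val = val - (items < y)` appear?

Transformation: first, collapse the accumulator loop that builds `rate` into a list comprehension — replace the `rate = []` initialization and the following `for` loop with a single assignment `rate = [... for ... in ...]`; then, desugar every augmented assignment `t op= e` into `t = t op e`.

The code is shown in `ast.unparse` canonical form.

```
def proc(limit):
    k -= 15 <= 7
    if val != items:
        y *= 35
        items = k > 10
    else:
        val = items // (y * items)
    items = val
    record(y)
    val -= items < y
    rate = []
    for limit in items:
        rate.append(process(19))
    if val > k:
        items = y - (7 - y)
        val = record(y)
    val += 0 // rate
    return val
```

Transformed code:
def proc(limit):
    k = k - (15 <= 7)
    if val != items:
        y = y * 35
        items = k > 10
    else:
        val = items // (y * items)
    items = val
    record(y)
    val = val - (items < y)
    rate = [process(19) for limit in items]
    if val > k:
        items = y - (7 - y)
        val = record(y)
    val = val + 0 // rate
    return val

10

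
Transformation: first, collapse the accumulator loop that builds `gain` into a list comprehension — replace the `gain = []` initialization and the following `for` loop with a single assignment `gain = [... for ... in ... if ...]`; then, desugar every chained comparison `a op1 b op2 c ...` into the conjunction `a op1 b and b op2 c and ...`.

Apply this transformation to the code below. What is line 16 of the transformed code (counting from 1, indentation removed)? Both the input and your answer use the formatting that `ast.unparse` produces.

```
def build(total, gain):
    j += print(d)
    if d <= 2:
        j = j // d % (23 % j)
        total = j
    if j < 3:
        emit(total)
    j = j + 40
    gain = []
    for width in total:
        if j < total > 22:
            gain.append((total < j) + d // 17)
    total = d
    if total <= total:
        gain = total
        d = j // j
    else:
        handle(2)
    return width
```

return width

Transformed code:
def build(total, gain):
    j += print(d)
    if d <= 2:
        j = j // d % (23 % j)
        total = j
    if j < 3:
        emit(total)
    j = j + 40
    gain = [(total < j) + d // 17 for width in total if j < total and total > 22]
    total = d
    if total <= total:
        gain = total
        d = j // j
    else:
        handle(2)
    return width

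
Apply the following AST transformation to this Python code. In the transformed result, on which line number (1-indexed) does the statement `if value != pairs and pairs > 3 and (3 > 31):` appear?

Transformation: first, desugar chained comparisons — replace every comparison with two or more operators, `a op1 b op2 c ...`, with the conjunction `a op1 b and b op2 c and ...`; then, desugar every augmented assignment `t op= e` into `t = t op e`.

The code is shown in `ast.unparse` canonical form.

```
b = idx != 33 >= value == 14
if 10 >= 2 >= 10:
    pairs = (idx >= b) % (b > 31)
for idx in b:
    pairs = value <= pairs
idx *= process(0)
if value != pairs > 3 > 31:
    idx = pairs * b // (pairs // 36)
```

7

Transformed code:
b = idx != 33 and 33 >= value and (value == 14)
if 10 >= 2 and 2 >= 10:
    pairs = (idx >= b) % (b > 31)
for idx in b:
    pairs = value <= pairs
idx = idx * process(0)
if value != pairs and pairs > 3 and (3 > 31):
    idx = pairs * b // (pairs // 36)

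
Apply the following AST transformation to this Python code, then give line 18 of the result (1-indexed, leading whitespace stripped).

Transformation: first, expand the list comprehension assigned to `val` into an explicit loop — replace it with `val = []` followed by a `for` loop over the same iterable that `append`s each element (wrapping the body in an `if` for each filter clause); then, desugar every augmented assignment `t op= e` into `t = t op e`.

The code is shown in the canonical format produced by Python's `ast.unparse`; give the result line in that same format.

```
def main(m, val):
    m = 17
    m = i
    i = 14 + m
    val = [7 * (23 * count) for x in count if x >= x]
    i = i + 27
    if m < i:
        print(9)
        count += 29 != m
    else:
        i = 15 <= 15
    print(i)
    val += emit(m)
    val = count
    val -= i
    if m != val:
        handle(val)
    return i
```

Transformed code:
def main(m, val):
    m = 17
    m = i
    i = 14 + m
    val = []
    for x in count:
        if x >= x:
            val.append(7 * (23 * count))
    i = i + 27
    if m < i:
        print(9)
        count = count + (29 != m)
    else:
        i = 15 <= 15
    print(i)
    val = val + emit(m)
    val = count
    val = val - i
    if m != val:
        handle(val)
    return i

val = val - i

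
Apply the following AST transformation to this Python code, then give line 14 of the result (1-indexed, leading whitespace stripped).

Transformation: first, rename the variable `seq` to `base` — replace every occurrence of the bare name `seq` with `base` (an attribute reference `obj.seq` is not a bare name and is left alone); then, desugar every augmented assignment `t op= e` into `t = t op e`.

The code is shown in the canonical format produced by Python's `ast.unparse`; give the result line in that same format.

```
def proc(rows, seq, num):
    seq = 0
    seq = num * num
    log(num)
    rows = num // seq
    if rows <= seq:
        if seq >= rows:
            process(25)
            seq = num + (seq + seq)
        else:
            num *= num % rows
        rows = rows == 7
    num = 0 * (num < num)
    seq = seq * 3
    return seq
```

base = base * 3

Transformed code:
def proc(rows, base, num):
    base = 0
    base = num * num
    log(num)
    rows = num // base
    if rows <= base:
        if base >= rows:
            process(25)
            base = num + (base + base)
        else:
            num = num * (num % rows)
        rows = rows == 7
    num = 0 * (num < num)
    base = base * 3
    return base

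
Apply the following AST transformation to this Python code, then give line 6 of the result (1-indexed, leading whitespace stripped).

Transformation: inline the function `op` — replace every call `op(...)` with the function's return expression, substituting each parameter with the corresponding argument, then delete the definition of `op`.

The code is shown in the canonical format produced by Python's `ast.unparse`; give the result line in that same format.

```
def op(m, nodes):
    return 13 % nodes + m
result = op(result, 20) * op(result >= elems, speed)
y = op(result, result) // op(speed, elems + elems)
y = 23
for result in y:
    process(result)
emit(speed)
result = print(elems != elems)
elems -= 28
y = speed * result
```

emit(speed)

Transformed code:
result = (13 % 20 + result) * (13 % speed + (result >= elems))
y = (13 % result + result) // (13 % (elems + elems) + speed)
y = 23
for result in y:
    process(result)
emit(speed)
result = print(elems != elems)
elems -= 28
y = speed * result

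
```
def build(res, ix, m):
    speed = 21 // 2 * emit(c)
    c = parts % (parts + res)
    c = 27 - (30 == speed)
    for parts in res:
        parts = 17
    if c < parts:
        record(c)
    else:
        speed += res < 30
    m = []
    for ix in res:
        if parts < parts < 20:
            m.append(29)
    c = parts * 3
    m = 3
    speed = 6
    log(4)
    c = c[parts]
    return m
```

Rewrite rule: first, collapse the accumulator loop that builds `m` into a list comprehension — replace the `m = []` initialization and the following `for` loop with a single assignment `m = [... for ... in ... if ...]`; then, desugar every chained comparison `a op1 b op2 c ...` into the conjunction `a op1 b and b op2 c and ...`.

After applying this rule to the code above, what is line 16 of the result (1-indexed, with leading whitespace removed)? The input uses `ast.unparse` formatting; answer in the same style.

Transformed code:
def build(res, ix, m):
    speed = 21 // 2 * emit(c)
    c = parts % (parts + res)
    c = 27 - (30 == speed)
    for parts in res:
        parts = 17
    if c < parts:
        record(c)
    else:
        speed += res < 30
    m = [29 for ix in res if parts < parts and parts < 20]
    c = parts * 3
    m = 3
    speed = 6
    log(4)
    c = c[parts]
    return m

c = c[parts]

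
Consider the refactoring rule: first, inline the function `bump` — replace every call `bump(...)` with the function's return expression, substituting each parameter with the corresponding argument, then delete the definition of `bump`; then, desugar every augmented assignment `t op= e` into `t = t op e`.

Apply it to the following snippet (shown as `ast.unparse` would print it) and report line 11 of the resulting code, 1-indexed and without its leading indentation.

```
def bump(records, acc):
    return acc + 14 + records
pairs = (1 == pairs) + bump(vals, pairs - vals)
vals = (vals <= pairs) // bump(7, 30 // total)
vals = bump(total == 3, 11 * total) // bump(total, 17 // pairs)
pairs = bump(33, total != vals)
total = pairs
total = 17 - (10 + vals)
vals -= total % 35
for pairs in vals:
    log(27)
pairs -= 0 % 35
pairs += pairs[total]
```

Transformed code:
pairs = (1 == pairs) + (pairs - vals + 14 + vals)
vals = (vals <= pairs) // (30 // total + 14 + 7)
vals = (11 * total + 14 + (total == 3)) // (17 // pairs + 14 + total)
pairs = (total != vals) + 14 + 33
total = pairs
total = 17 - (10 + vals)
vals = vals - total % 35
for pairs in vals:
    log(27)
pairs = pairs - 0 % 35
pairs = pairs + pairs[total]

pairs = pairs + pairs[total]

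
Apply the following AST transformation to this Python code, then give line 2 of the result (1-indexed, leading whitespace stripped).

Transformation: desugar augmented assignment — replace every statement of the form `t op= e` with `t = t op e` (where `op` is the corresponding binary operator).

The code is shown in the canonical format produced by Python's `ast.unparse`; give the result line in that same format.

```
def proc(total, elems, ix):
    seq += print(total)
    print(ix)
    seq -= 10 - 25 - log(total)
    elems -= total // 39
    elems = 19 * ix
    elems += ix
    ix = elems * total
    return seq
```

Transformed code:
def proc(total, elems, ix):
    seq = seq + print(total)
    print(ix)
    seq = seq - (10 - 25 - log(total))
    elems = elems - total // 39
    elems = 19 * ix
    elems = elems + ix
    ix = elems * total
    return seq

seq = seq + print(total)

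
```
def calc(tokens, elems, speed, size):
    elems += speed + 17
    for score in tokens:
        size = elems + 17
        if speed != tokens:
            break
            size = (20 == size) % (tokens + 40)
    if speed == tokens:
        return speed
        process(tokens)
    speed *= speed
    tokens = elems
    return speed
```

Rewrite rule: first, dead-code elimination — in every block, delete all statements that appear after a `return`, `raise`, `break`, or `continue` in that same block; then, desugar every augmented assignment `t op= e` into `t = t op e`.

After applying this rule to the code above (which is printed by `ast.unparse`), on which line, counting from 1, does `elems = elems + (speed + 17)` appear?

Transformed code:
def calc(tokens, elems, speed, size):
    elems = elems + (speed + 17)
    for score in tokens:
        size = elems + 17
        if speed != tokens:
            break
    if speed == tokens:
        return speed
    speed = speed * speed
    tokens = elems
    return speed

2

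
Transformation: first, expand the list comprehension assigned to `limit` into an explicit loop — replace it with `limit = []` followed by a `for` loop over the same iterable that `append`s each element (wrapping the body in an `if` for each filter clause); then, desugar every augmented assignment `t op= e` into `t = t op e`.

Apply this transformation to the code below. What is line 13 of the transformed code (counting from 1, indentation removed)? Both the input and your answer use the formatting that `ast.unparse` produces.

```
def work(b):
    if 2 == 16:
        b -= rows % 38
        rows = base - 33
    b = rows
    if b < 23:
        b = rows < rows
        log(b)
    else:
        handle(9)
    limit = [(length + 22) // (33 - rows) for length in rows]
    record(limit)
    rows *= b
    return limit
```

limit.append((length + 22) // (33 - rows))

Transformed code:
def work(b):
    if 2 == 16:
        b = b - rows % 38
        rows = base - 33
    b = rows
    if b < 23:
        b = rows < rows
        log(b)
    else:
        handle(9)
    limit = []
    for length in rows:
        limit.append((length + 22) // (33 - rows))
    record(limit)
    rows = rows * b
    return limit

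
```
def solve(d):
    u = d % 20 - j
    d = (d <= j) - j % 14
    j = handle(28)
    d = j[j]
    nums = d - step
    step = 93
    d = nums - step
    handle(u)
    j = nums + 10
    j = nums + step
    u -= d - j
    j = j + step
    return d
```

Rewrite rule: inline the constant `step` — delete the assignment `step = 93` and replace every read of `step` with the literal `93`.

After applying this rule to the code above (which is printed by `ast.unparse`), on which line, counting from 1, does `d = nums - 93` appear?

7

Transformed code:
def solve(d):
    u = d % 20 - j
    d = (d <= j) - j % 14
    j = handle(28)
    d = j[j]
    nums = d - 93
    d = nums - 93
    handle(u)
    j = nums + 10
    j = nums + 93
    u -= d - j
    j = j + 93
    return d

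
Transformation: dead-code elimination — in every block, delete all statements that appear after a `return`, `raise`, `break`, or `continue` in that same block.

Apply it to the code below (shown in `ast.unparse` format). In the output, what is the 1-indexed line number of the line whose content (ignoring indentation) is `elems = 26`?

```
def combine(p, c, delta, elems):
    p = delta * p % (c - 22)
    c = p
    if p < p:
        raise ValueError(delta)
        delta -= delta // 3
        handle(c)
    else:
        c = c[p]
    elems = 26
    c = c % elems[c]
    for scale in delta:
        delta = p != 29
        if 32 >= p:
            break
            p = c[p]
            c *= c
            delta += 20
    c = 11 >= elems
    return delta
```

Transformed code:
def combine(p, c, delta, elems):
    p = delta * p % (c - 22)
    c = p
    if p < p:
        raise ValueError(delta)
    else:
        c = c[p]
    elems = 26
    c = c % elems[c]
    for scale in delta:
        delta = p != 29
        if 32 >= p:
            break
    c = 11 >= elems
    return delta

8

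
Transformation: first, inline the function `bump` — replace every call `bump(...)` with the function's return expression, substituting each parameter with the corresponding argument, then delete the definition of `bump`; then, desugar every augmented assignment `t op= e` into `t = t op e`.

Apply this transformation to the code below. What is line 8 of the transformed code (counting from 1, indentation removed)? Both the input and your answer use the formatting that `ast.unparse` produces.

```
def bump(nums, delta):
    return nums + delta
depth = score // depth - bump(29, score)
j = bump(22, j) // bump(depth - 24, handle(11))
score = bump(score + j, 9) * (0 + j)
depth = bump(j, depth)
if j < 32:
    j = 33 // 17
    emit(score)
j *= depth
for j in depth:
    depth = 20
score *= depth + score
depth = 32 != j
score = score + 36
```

j = j * depth

Transformed code:
depth = score // depth - (29 + score)
j = (22 + j) // (depth - 24 + handle(11))
score = (score + j + 9) * (0 + j)
depth = j + depth
if j < 32:
    j = 33 // 17
    emit(score)
j = j * depth
for j in depth:
    depth = 20
score = score * (depth + score)
depth = 32 != j
score = score + 36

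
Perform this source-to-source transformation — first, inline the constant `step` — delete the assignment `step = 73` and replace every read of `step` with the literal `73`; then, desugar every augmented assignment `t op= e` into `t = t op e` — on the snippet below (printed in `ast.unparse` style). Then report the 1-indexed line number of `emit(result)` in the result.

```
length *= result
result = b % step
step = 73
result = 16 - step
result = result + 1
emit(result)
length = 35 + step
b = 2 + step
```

5

Transformed code:
length = length * result
result = b % 73
result = 16 - 73
result = result + 1
emit(result)
length = 35 + 73
b = 2 + 73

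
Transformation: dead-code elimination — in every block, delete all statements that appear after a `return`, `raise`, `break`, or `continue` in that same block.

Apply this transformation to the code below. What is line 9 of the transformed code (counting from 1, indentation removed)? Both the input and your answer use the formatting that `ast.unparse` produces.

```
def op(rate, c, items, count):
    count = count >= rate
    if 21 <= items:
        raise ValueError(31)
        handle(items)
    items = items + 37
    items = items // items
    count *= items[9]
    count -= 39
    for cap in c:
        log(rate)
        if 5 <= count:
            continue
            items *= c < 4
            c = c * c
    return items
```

for cap in c:

Transformed code:
def op(rate, c, items, count):
    count = count >= rate
    if 21 <= items:
        raise ValueError(31)
    items = items + 37
    items = items // items
    count *= items[9]
    count -= 39
    for cap in c:
        log(rate)
        if 5 <= count:
            continue
    return items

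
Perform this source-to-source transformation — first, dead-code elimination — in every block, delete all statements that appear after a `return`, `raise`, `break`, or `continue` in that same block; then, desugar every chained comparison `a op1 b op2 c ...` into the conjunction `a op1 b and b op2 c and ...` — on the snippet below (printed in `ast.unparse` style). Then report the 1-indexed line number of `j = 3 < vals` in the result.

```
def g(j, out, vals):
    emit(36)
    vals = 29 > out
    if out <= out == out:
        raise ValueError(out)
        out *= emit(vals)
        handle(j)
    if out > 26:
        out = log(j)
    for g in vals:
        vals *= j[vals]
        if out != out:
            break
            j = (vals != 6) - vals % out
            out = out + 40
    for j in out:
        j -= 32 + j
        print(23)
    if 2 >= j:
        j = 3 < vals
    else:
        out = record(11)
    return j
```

Transformed code:
def g(j, out, vals):
    emit(36)
    vals = 29 > out
    if out <= out and out == out:
        raise ValueError(out)
    if out > 26:
        out = log(j)
    for g in vals:
        vals *= j[vals]
        if out != out:
            break
    for j in out:
        j -= 32 + j
        print(23)
    if 2 >= j:
        j = 3 < vals
    else:
        out = record(11)
    return j

16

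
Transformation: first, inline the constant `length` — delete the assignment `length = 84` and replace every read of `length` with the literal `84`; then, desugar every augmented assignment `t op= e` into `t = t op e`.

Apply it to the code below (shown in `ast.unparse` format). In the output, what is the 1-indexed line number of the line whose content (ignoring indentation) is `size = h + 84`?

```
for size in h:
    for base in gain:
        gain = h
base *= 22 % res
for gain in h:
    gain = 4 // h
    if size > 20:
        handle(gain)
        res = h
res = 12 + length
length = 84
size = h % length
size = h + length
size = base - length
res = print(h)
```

Transformed code:
for size in h:
    for base in gain:
        gain = h
base = base * (22 % res)
for gain in h:
    gain = 4 // h
    if size > 20:
        handle(gain)
        res = h
res = 12 + 84
size = h % 84
size = h + 84
size = base - 84
res = print(h)

12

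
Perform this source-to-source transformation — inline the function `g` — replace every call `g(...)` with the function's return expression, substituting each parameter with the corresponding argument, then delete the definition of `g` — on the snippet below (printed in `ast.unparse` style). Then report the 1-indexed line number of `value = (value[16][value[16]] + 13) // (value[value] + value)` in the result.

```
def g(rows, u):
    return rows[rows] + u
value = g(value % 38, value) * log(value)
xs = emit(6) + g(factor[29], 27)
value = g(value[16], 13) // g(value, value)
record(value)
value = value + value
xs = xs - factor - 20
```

3

Transformed code:
value = ((value % 38)[value % 38] + value) * log(value)
xs = emit(6) + (factor[29][factor[29]] + 27)
value = (value[16][value[16]] + 13) // (value[value] + value)
record(value)
value = value + value
xs = xs - factor - 20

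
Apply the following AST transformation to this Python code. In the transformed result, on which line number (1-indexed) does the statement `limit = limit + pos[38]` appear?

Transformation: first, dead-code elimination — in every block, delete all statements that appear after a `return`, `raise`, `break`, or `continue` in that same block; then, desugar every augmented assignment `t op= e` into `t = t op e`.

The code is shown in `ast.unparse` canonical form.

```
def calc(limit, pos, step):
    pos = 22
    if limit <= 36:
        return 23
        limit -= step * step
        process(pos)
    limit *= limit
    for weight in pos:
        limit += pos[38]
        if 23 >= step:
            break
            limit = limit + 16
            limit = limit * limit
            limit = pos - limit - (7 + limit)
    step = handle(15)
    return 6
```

Transformed code:
def calc(limit, pos, step):
    pos = 22
    if limit <= 36:
        return 23
    limit = limit * limit
    for weight in pos:
        limit = limit + pos[38]
        if 23 >= step:
            break
    step = handle(15)
    return 6

7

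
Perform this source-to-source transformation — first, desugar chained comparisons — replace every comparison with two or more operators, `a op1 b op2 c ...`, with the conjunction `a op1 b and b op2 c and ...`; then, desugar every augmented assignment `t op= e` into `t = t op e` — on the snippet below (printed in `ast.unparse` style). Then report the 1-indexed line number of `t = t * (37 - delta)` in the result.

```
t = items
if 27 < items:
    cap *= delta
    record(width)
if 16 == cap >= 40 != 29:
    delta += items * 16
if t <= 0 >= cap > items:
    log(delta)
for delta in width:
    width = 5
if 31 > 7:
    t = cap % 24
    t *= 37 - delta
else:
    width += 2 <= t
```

13

Transformed code:
t = items
if 27 < items:
    cap = cap * delta
    record(width)
if 16 == cap and cap >= 40 and (40 != 29):
    delta = delta + items * 16
if t <= 0 and 0 >= cap and (cap > items):
    log(delta)
for delta in width:
    width = 5
if 31 > 7:
    t = cap % 24
    t = t * (37 - delta)
else:
    width = width + (2 <= t)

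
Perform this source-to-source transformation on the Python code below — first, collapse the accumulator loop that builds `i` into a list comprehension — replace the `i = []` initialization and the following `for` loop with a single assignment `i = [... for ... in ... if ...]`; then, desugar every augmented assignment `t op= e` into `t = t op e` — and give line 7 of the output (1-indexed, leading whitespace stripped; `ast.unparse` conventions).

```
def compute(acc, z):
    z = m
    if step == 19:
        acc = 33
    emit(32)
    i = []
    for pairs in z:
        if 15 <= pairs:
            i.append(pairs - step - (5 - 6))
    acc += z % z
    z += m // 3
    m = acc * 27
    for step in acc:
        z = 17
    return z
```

Transformed code:
def compute(acc, z):
    z = m
    if step == 19:
        acc = 33
    emit(32)
    i = [pairs - step - (5 - 6) for pairs in z if 15 <= pairs]
    acc = acc + z % z
    z = z + m // 3
    m = acc * 27
    for step in acc:
        z = 17
    return z

acc = acc + z % z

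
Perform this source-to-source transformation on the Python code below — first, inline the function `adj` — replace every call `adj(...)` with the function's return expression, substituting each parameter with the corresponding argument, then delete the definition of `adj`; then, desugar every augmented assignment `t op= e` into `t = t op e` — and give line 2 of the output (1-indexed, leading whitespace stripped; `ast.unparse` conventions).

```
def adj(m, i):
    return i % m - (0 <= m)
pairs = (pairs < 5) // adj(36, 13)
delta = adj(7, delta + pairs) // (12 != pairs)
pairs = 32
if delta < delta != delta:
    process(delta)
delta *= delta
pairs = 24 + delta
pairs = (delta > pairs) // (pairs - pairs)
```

delta = ((delta + pairs) % 7 - (0 <= 7)) // (12 != pairs)

Transformed code:
pairs = (pairs < 5) // (13 % 36 - (0 <= 36))
delta = ((delta + pairs) % 7 - (0 <= 7)) // (12 != pairs)
pairs = 32
if delta < delta != delta:
    process(delta)
delta = delta * delta
pairs = 24 + delta
pairs = (delta > pairs) // (pairs - pairs)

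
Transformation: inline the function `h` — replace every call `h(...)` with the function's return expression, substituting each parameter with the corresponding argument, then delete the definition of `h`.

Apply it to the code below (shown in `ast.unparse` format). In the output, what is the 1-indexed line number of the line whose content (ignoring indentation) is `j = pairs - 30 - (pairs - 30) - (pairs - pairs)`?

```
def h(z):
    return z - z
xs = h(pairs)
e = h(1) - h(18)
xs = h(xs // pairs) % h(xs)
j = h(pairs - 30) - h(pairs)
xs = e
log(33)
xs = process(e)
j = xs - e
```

4

Transformed code:
xs = pairs - pairs
e = 1 - 1 - (18 - 18)
xs = (xs // pairs - xs // pairs) % (xs - xs)
j = pairs - 30 - (pairs - 30) - (pairs - pairs)
xs = e
log(33)
xs = process(e)
j = xs - e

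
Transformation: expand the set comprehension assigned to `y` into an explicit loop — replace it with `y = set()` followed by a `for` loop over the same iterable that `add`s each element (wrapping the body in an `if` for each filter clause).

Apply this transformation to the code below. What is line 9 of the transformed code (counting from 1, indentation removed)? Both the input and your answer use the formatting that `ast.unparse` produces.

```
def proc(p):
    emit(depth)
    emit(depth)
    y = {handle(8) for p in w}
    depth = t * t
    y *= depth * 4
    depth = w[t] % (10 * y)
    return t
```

Transformed code:
def proc(p):
    emit(depth)
    emit(depth)
    y = set()
    for p in w:
        y.add(handle(8))
    depth = t * t
    y *= depth * 4
    depth = w[t] % (10 * y)
    return t

depth = w[t] % (10 * y)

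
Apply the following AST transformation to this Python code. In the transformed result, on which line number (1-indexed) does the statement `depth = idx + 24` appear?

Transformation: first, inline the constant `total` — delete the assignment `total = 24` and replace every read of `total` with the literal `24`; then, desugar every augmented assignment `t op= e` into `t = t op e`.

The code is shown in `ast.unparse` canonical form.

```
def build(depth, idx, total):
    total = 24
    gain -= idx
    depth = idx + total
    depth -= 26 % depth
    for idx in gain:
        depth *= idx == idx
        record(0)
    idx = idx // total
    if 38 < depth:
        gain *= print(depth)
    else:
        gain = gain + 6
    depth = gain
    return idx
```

3

Transformed code:
def build(depth, idx, total):
    gain = gain - idx
    depth = idx + 24
    depth = depth - 26 % depth
    for idx in gain:
        depth = depth * (idx == idx)
        record(0)
    idx = idx // 24
    if 38 < depth:
        gain = gain * print(depth)
    else:
        gain = gain + 6
    depth = gain
    return idx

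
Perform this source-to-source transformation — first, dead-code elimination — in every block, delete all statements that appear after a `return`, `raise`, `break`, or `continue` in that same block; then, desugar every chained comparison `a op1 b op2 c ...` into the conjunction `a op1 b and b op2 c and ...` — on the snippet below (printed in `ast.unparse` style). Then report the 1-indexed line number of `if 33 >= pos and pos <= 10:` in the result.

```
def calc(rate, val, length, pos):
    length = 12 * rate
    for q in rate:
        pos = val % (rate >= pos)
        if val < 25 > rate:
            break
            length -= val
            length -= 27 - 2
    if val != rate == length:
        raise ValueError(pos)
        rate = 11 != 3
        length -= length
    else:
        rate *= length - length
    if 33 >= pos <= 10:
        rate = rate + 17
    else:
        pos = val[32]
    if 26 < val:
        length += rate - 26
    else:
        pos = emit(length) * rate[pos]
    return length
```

Transformed code:
def calc(rate, val, length, pos):
    length = 12 * rate
    for q in rate:
        pos = val % (rate >= pos)
        if val < 25 and 25 > rate:
            break
    if val != rate and rate == length:
        raise ValueError(pos)
    else:
        rate *= length - length
    if 33 >= pos and pos <= 10:
        rate = rate + 17
    else:
        pos = val[32]
    if 26 < val:
        length += rate - 26
    else:
        pos = emit(length) * rate[pos]
    return length

11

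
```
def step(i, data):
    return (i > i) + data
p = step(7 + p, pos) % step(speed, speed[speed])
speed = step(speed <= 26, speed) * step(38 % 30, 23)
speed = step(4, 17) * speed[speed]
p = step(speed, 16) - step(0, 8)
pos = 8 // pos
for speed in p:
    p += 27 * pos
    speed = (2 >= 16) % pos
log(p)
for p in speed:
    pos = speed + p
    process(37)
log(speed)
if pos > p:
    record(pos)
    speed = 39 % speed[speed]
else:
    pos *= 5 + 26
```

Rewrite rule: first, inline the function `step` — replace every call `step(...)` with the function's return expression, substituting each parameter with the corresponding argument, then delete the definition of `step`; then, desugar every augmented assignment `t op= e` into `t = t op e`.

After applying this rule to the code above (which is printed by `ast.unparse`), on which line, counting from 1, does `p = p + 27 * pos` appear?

Transformed code:
p = ((7 + p > 7 + p) + pos) % ((speed > speed) + speed[speed])
speed = (((speed <= 26) > (speed <= 26)) + speed) * ((38 % 30 > 38 % 30) + 23)
speed = ((4 > 4) + 17) * speed[speed]
p = (speed > speed) + 16 - ((0 > 0) + 8)
pos = 8 // pos
for speed in p:
    p = p + 27 * pos
    speed = (2 >= 16) % pos
log(p)
for p in speed:
    pos = speed + p
    process(37)
log(speed)
if pos > p:
    record(pos)
    speed = 39 % speed[speed]
else:
    pos = pos * (5 + 26)

7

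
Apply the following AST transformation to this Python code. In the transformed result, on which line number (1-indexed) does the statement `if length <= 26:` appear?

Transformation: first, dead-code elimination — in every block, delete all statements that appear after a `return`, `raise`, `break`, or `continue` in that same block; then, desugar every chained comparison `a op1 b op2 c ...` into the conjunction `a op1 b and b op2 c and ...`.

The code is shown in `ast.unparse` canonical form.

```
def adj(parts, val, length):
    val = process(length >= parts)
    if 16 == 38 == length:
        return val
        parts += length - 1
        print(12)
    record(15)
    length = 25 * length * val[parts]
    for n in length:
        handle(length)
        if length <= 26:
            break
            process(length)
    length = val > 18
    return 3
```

Transformed code:
def adj(parts, val, length):
    val = process(length >= parts)
    if 16 == 38 and 38 == length:
        return val
    record(15)
    length = 25 * length * val[parts]
    for n in length:
        handle(length)
        if length <= 26:
            break
    length = val > 18
    return 3

9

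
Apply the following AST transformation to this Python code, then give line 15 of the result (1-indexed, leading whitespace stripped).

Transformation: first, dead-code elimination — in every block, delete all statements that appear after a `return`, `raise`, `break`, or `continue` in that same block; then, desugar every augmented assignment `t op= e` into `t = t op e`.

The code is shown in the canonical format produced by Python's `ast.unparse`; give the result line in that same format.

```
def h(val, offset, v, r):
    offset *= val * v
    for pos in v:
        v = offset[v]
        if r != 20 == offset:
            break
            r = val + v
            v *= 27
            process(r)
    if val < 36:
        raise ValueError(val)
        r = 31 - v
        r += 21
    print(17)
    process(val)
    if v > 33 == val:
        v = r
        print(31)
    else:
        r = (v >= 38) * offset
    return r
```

r = (v >= 38) * offset

Transformed code:
def h(val, offset, v, r):
    offset = offset * (val * v)
    for pos in v:
        v = offset[v]
        if r != 20 == offset:
            break
    if val < 36:
        raise ValueError(val)
    print(17)
    process(val)
    if v > 33 == val:
        v = r
        print(31)
    else:
        r = (v >= 38) * offset
    return r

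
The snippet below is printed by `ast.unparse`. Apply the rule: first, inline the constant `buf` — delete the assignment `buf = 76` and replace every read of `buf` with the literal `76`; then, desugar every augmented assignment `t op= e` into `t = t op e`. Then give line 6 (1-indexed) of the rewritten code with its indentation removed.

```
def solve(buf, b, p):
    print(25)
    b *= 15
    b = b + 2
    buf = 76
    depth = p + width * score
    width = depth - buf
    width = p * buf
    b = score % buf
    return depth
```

width = depth - 76

Transformed code:
def solve(buf, b, p):
    print(25)
    b = b * 15
    b = b + 2
    depth = p + width * score
    width = depth - 76
    width = p * 76
    b = score % 76
    return depth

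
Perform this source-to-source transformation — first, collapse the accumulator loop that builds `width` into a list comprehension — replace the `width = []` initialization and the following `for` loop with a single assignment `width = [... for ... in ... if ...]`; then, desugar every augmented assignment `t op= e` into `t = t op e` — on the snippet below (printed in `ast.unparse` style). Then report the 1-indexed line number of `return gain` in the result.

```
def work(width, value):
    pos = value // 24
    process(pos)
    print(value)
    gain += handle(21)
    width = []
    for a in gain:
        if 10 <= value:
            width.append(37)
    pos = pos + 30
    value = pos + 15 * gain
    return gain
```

9

Transformed code:
def work(width, value):
    pos = value // 24
    process(pos)
    print(value)
    gain = gain + handle(21)
    width = [37 for a in gain if 10 <= value]
    pos = pos + 30
    value = pos + 15 * gain
    return gain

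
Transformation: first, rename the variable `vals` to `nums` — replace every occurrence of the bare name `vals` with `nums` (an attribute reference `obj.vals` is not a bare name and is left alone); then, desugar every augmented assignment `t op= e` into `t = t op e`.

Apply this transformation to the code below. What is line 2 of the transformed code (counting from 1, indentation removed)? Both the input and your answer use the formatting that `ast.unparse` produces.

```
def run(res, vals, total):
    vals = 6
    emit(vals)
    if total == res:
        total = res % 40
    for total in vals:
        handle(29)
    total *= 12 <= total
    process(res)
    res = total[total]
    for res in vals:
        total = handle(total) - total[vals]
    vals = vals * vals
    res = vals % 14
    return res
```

nums = 6

Transformed code:
def run(res, nums, total):
    nums = 6
    emit(nums)
    if total == res:
        total = res % 40
    for total in nums:
        handle(29)
    total = total * (12 <= total)
    process(res)
    res = total[total]
    for res in nums:
        total = handle(total) - total[nums]
    nums = nums * nums
    res = nums % 14
    return res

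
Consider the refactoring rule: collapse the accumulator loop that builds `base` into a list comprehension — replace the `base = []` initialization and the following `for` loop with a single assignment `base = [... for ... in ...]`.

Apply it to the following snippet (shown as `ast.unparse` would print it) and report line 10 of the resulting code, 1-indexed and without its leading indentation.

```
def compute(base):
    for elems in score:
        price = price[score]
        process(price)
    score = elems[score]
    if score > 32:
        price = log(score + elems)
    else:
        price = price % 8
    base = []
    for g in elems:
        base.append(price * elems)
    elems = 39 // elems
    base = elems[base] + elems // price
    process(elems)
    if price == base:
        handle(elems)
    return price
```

base = [price * elems for g in elems]

Transformed code:
def compute(base):
    for elems in score:
        price = price[score]
        process(price)
    score = elems[score]
    if score > 32:
        price = log(score + elems)
    else:
        price = price % 8
    base = [price * elems for g in elems]
    elems = 39 // elems
    base = elems[base] + elems // price
    process(elems)
    if price == base:
        handle(elems)
    return price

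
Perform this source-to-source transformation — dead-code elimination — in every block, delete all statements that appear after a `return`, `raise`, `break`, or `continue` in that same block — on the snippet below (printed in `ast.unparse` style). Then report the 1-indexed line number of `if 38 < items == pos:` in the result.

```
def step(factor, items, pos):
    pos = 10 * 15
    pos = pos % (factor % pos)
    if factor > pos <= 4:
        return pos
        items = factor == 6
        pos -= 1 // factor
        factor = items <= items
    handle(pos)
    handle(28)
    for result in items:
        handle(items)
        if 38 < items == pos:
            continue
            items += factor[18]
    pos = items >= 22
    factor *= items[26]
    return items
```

10

Transformed code:
def step(factor, items, pos):
    pos = 10 * 15
    pos = pos % (factor % pos)
    if factor > pos <= 4:
        return pos
    handle(pos)
    handle(28)
    for result in items:
        handle(items)
        if 38 < items == pos:
            continue
    pos = items >= 22
    factor *= items[26]
    return items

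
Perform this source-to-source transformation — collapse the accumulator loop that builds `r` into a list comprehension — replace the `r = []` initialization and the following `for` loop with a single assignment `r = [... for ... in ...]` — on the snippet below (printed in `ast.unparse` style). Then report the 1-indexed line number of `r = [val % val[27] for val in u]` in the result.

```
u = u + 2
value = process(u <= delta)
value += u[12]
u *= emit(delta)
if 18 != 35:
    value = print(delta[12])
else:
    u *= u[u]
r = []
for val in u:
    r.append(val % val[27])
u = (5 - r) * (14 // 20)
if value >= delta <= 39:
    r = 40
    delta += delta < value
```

Transformed code:
u = u + 2
value = process(u <= delta)
value += u[12]
u *= emit(delta)
if 18 != 35:
    value = print(delta[12])
else:
    u *= u[u]
r = [val % val[27] for val in u]
u = (5 - r) * (14 // 20)
if value >= delta <= 39:
    r = 40
    delta += delta < value

9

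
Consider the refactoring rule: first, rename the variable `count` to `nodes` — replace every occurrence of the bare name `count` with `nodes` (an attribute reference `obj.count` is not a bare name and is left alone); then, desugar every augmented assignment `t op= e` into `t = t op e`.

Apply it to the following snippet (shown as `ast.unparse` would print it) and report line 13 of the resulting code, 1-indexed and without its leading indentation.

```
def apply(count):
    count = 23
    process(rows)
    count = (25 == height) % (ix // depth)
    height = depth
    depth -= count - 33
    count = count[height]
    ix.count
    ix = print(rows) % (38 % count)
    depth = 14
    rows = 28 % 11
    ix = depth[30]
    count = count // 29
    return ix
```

nodes = nodes // 29

Transformed code:
def apply(nodes):
    nodes = 23
    process(rows)
    nodes = (25 == height) % (ix // depth)
    height = depth
    depth = depth - (nodes - 33)
    nodes = nodes[height]
    ix.count
    ix = print(rows) % (38 % nodes)
    depth = 14
    rows = 28 % 11
    ix = depth[30]
    nodes = nodes // 29
    return ix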